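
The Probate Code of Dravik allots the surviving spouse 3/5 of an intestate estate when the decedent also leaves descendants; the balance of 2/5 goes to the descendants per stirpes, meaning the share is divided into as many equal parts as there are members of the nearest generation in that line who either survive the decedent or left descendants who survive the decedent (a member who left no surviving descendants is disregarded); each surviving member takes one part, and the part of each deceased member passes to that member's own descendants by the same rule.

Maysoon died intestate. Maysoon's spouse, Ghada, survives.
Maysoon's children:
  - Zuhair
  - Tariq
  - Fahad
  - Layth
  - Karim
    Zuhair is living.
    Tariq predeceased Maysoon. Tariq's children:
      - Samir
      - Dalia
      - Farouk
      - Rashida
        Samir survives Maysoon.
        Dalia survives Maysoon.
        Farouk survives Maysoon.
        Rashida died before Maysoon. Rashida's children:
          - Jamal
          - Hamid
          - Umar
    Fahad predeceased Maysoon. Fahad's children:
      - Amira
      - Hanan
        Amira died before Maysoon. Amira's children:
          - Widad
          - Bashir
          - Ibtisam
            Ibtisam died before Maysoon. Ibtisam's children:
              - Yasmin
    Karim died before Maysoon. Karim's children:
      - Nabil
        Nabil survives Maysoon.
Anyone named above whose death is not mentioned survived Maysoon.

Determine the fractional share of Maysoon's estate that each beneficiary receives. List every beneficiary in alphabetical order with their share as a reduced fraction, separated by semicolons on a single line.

Ghada, as surviving spouse, takes 3/5.
The remaining 2/5 passes to Maysoon's descendants per stirpes.
The 2/5 is divided into 5 equal shares of 2/25 among Zuhair, Tariq, Fahad, Layth, Karim.
Zuhair is living and takes 2/25.
Tariq predeceased; the 2/25 allotted to Tariq's branch passes to Tariq's issue by representation.
The 2/25 is divided into 4 equal shares of 1/50 among Samir, Dalia, Farouk, Rashida.
Samir is living and takes 1/50.
Dalia is living and takes 1/50.
Farouk is living and takes 1/50.
Rashida predeceased; the 1/50 allotted to Rashida's branch passes to Rashida's issue by representation.
The 1/50 is divided into 3 equal shares of 1/150 among Jamal, Hamid, Umar.
Jamal is living and takes 1/150.
Hamid is living and takes 1/150.
Umar is living and takes 1/150.
Fahad predeceased; the 2/25 allotted to Fahad's branch passes to Fahad's issue by representation.
The 2/25 is divided into 2 equal shares of 1/25 among Amira, Hanan.
Amira predeceased; the 1/25 allotted to Amira's branch passes to Amira's issue by representation.
The 1/25 is divided into 3 equal shares of 1/75 among Widad, Bashir, Ibtisam.
Widad is living and takes 1/75.
Bashir is living and takes 1/75.
Ibtisam predeceased; the 1/75 allotted to Ibtisam's branch passes to Ibtisam's issue by representation.
Yasmin is the sole taker at this level and receives the full 1/75.
Hanan is living and takes 1/25.
Layth is living and takes 2/25.
Karim predeceased; the 2/25 allotted to Karim's branch passes to Karim's issue by representation.
Nabil is the sole taker at this level and receives the full 2/25.

Bashir 1/75; Dalia 1/50; Farouk 1/50; Ghada 3/5; Hamid 1/150; Hanan 1/25; Jamal 1/150; Layth 2/25; Nabil 2/25; Samir 1/50; Umar 1/150; Widad 1/75; Yasmin 1/75; Zuhair 2/25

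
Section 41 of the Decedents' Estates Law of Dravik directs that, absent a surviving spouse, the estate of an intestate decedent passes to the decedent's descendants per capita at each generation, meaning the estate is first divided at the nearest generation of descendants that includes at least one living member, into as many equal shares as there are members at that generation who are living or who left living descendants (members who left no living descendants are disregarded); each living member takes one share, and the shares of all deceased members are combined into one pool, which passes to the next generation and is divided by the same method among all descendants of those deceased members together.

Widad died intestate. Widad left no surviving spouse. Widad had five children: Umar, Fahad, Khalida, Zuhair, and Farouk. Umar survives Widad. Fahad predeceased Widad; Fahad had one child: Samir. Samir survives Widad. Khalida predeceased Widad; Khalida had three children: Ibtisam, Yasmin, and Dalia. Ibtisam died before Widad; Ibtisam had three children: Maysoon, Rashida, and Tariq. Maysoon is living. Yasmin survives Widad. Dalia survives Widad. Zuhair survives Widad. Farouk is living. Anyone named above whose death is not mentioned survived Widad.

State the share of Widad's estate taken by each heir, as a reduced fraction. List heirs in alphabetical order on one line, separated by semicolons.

There is no surviving spouse, so the entire estate passes to Widad's descendants per capita at each generation.
At generation 1 (Umar, Fahad, Khalida, Zuhair, Farouk) there are 5 shares of (1)/5 = 1/5 each.
Living: Umar, Zuhair, and Farouk — each takes 1/5.
Deceased: Fahad and Khalida. Their combined 2/5 is pooled and carried to generation 2.
At generation 2 (Samir, Ibtisam, Yasmin, Dalia) there are 4 shares of (2/5)/4 = 1/10 each.
Living: Samir, Yasmin, and Dalia — each takes 1/10.
Deceased: Ibtisam. That 1/10 share is carried to generation 3.
At generation 3 (Maysoon, Rashida, Tariq) there are 3 shares of (1/10)/3 = 1/30 each.
Living: Maysoon, Rashida, and Tariq — each takes 1/30.

Dalia 1/10; Farouk 1/5; Maysoon 1/30; Rashida 1/30; Samir 1/10; Tariq 1/30; Umar 1/5; Yasmin 1/10; Zuhair 1/5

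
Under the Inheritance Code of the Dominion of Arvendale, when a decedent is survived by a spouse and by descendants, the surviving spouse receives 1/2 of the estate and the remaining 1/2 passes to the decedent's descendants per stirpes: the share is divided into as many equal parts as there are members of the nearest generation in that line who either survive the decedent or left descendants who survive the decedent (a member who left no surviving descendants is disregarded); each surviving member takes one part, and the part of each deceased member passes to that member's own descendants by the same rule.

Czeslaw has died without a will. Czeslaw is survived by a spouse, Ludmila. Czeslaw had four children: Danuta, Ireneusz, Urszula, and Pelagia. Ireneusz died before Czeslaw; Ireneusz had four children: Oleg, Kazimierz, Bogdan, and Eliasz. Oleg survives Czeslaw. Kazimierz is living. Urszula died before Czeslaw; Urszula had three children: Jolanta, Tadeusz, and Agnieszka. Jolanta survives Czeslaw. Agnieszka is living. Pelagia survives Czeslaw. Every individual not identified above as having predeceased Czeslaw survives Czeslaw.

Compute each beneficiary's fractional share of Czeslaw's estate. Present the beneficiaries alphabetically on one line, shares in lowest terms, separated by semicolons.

Ludmila, as surviving spouse, takes 1/2.
The remaining 1/2 passes to Czeslaw's descendants per stirpes.
The 1/2 is divided into 4 equal shares of 1/8 among Danuta, Ireneusz, Urszula, Pelagia.
Danuta is living and takes 1/8.
Ireneusz predeceased; the 1/8 allotted to Ireneusz's branch passes to Ireneusz's issue by representation.
The 1/8 is divided into 4 equal shares of 1/32 among Oleg, Kazimierz, Bogdan, Eliasz.
Oleg is living and takes 1/32.
Kazimierz is living and takes 1/32.
Bogdan is living and takes 1/32.
Eliasz is living and takes 1/32.
Urszula predeceased; the 1/8 allotted to Urszula's branch passes to Urszula's issue by representation.
The 1/8 is divided into 3 equal shares of 1/24 among Jolanta, Tadeusz, Agnieszka.
Jolanta is living and takes 1/24.
Tadeusz is living and takes 1/24.
Agnieszka is living and takes 1/24.
Pelagia is living and takes 1/8.

Agnieszka 1/24; Bogdan 1/32; Danuta 1/8; Eliasz 1/32; Jolanta 1/24; Kazimierz 1/32; Ludmila 1/2; Oleg 1/32; Pelagia 1/8; Tadeusz 1/24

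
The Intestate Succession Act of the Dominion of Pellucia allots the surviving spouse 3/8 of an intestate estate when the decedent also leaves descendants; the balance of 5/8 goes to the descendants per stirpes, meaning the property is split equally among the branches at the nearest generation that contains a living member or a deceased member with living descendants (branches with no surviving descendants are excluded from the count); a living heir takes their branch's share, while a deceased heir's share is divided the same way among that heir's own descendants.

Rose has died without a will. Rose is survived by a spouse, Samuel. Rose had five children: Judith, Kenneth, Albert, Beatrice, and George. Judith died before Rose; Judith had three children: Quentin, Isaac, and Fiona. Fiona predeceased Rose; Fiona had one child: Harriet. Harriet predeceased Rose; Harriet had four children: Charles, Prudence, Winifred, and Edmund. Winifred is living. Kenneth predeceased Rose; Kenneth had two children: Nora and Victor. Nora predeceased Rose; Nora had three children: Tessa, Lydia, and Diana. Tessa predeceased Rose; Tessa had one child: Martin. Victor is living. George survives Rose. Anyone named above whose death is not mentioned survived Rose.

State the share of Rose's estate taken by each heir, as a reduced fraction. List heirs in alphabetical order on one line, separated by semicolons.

Samuel, as surviving spouse, takes 3/8.
The remaining 5/8 passes to Rose's descendants per stirpes.
The 5/8 is divided into 5 equal shares of 1/8 among Judith, Kenneth, Albert, Beatrice, George.
Judith predeceased; the 1/8 allotted to Judith's branch passes to Judith's issue by representation.
The 1/8 is divided into 3 equal shares of 1/24 among Quentin, Isaac, Fiona.
Quentin is living and takes 1/24.
Isaac is living and takes 1/24.
Fiona predeceased; the 1/24 allotted to Fiona's branch passes to Fiona's issue by representation.
Harriet's line is the sole branch at this level, so the full 1/24 passes to Harriet's issue by representation.
The 1/24 is divided into 4 equal shares of 1/96 among Charles, Prudence, Winifred, Edmund.
Charles is living and takes 1/96.
Prudence is living and takes 1/96.
Winifred is living and takes 1/96.
Edmund is living and takes 1/96.
Kenneth predeceased; the 1/8 allotted to Kenneth's branch passes to Kenneth's issue by representation.
The 1/8 is divided into 2 equal shares of 1/16 among Nora, Victor.
Nora predeceased; the 1/16 allotted to Nora's branch passes to Nora's issue by representation.
The 1/16 is divided into 3 equal shares of 1/48 among Tessa, Lydia, Diana.
Tessa predeceased; the 1/48 allotted to Tessa's branch passes to Tessa's issue by representation.
Martin is the sole taker at this level and receives the full 1/48.
Lydia is living and takes 1/48.
Diana is living and takes 1/48.
Victor is living and takes 1/16.
Albert is living and takes 1/8.
Beatrice is living and takes 1/8.
George is living and takes 1/8.

Albert 1/8; Beatrice 1/8; Charles 1/96; Diana 1/48; Edmund 1/96; George 1/8; Isaac 1/24; Lydia 1/48; Martin 1/48; Prudence 1/96; Quentin 1/24; Samuel 3/8; Victor 1/16; Winifred 1/96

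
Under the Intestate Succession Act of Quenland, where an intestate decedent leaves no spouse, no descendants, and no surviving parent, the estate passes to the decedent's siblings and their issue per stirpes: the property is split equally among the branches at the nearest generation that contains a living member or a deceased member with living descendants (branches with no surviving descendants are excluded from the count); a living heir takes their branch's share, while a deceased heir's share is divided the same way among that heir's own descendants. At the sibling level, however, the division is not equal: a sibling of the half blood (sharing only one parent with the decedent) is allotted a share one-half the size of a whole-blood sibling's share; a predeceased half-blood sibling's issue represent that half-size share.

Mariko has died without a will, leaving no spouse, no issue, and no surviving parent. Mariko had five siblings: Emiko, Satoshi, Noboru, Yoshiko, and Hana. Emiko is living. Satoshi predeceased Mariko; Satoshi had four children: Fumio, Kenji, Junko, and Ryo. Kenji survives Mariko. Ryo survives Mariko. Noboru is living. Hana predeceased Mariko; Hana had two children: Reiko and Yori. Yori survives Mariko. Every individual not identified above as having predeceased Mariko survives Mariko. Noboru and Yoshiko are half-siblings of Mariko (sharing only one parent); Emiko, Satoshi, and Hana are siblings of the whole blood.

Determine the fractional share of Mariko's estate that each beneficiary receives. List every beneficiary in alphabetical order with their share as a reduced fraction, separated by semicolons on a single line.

No spouse, descendants, or parent survives, so the estate passes to Mariko's siblings per stirpes.
Half-blood siblings count for one-half the weight of whole-blood siblings at the initial division.
Dividing 1 in proportion to weights (total weight 4): Emiko (weight 1) → 1/4; Satoshi (weight 1) → 1/4; Noboru (weight 1/2) → 1/8; Yoshiko (weight 1/2) → 1/8; Hana (weight 1) → 1/4.
Emiko is living and takes 1/4.
Satoshi predeceased; the 1/4 allotted to Satoshi's branch passes to Satoshi's issue by representation.
The 1/4 is divided into 4 equal shares of 1/16 among Fumio, Kenji, Junko, Ryo.
Fumio is living and takes 1/16.
Kenji is living and takes 1/16.
Junko is living and takes 1/16.
Ryo is living and takes 1/16.
Noboru is living and takes 1/8.
Yoshiko is living and takes 1/8.
Hana predeceased; the 1/4 allotted to Hana's branch passes to Hana's issue by representation.
The 1/4 is divided into 2 equal shares of 1/8 among Reiko, Yori.
Reiko is living and takes 1/8.
Yori is living and takes 1/8.

Emiko 1/4; Fumio 1/16; Junko 1/16; Kenji 1/16; Noboru 1/8; Reiko 1/8; Ryo 1/16; Yori 1/8; Yoshiko 1/8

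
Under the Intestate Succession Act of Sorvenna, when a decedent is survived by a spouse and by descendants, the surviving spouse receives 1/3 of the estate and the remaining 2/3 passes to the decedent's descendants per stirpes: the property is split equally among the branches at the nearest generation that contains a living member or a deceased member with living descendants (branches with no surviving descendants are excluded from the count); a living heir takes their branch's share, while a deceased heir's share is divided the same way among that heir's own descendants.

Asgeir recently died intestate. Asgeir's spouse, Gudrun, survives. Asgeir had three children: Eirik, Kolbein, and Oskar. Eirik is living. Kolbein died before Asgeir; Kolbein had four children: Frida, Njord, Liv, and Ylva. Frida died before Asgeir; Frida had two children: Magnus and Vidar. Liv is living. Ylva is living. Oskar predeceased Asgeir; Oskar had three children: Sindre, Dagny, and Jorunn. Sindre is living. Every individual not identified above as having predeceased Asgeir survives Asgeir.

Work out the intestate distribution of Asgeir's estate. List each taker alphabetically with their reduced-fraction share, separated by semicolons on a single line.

Gudrun, as surviving spouse, takes 1/3.
The remaining 2/3 passes to Asgeir's descendants per stirpes.
The 2/3 is divided into 3 equal shares of 2/9 among Eirik, Kolbein, Oskar.
Eirik is living and takes 2/9.
Kolbein predeceased; the 2/9 allotted to Kolbein's branch passes to Kolbein's issue by representation.
The 2/9 is divided into 4 equal shares of 1/18 among Frida, Njord, Liv, Ylva.
Frida predeceased; the 1/18 allotted to Frida's branch passes to Frida's issue by representation.
The 1/18 is divided into 2 equal shares of 1/36 among Magnus, Vidar.
Magnus is living and takes 1/36.
Vidar is living and takes 1/36.
Njord is living and takes 1/18.
Liv is living and takes 1/18.
Ylva is living and takes 1/18.
Oskar predeceased; the 2/9 allotted to Oskar's branch passes to Oskar's issue by representation.
The 2/9 is divided into 3 equal shares of 2/27 among Sindre, Dagny, Jorunn.
Sindre is living and takes 2/27.
Dagny is living and takes 2/27.
Jorunn is living and takes 2/27.

Dagny 2/27; Eirik 2/9; Gudrun 1/3; Jorunn 2/27; Liv 1/18; Magnus 1/36; Njord 1/18; Sindre 2/27; Vidar 1/36; Ylva 1/18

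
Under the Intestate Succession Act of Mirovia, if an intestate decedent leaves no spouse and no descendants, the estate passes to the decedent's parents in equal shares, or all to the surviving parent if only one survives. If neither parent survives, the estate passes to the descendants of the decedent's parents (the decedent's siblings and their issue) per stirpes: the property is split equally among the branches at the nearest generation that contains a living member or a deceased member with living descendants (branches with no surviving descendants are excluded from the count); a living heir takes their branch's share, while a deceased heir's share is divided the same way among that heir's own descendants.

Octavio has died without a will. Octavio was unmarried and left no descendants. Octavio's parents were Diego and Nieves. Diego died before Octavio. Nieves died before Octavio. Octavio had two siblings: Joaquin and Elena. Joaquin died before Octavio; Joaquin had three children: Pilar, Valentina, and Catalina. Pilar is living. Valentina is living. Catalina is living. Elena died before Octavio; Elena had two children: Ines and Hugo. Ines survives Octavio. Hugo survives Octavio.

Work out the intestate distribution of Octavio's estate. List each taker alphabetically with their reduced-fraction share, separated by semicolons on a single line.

Catalina 1/6; Hugo 1/4; Ines 1/4; Pilar 1/6; Valentina 1/6

Neither parent survives and there are no descendants, so the estate passes to Octavio's siblings and their issue per stirpes.
The estate is divided into 2 equal shares of 1/2 among Joaquin, Elena.
Joaquin predeceased; the 1/2 allotted to Joaquin's branch passes to Joaquin's issue by representation.
The 1/2 is divided into 3 equal shares of 1/6 among Pilar, Valentina, Catalina.
Pilar is living and takes 1/6.
Valentina is living and takes 1/6.
Catalina is living and takes 1/6.
Elena predeceased; the 1/2 allotted to Elena's branch passes to Elena's issue by representation.
The 1/2 is divided into 2 equal shares of 1/4 among Ines, Hugo.
Ines is living and takes 1/4.
Hugo is living and takes 1/4.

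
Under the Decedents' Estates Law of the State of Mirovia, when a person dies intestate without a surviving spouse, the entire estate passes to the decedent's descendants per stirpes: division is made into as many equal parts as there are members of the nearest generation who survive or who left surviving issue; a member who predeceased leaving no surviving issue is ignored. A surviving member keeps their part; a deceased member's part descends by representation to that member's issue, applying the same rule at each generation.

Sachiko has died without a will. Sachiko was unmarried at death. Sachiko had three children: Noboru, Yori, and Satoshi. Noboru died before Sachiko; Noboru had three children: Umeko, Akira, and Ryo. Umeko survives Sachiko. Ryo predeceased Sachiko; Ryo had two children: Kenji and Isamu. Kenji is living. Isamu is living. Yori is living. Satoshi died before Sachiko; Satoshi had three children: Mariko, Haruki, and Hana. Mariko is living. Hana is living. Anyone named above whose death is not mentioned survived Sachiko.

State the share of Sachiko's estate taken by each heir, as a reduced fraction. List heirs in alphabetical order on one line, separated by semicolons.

Akira 1/9; Hana 1/9; Haruki 1/9; Isamu 1/18; Kenji 1/18; Mariko 1/9; Umeko 1/9; Yori 1/3

There is no surviving spouse, so the entire estate passes to Sachiko's descendants per stirpes.
The estate is divided into 3 equal shares of 1/3 among Noboru, Yori, Satoshi.
Noboru predeceased; the 1/3 allotted to Noboru's branch passes to Noboru's issue by representation.
The 1/3 is divided into 3 equal shares of 1/9 among Umeko, Akira, Ryo.
Umeko is living and takes 1/9.
Akira is living and takes 1/9.
Ryo predeceased; the 1/9 allotted to Ryo's branch passes to Ryo's issue by representation.
The 1/9 is divided into 2 equal shares of 1/18 among Kenji, Isamu.
Kenji is living and takes 1/18.
Isamu is living and takes 1/18.
Yori is living and takes 1/3.
Satoshi predeceased; the 1/3 allotted to Satoshi's branch passes to Satoshi's issue by representation.
The 1/3 is divided into 3 equal shares of 1/9 among Mariko, Haruki, Hana.
Mariko is living and takes 1/9.
Haruki is living and takes 1/9.
Hana is living and takes 1/9.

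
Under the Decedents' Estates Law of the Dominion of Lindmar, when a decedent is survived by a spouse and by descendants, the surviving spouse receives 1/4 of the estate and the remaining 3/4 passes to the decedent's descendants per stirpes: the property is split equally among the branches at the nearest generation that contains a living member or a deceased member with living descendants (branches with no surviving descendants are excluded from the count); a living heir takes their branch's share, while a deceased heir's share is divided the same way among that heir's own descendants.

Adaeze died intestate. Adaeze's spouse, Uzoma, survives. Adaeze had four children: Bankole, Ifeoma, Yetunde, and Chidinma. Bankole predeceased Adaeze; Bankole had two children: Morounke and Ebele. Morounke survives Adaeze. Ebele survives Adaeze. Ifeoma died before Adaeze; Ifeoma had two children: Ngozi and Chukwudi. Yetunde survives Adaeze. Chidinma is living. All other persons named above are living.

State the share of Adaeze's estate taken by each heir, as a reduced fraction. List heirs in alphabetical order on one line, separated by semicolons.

Chidinma 3/16; Chukwudi 3/32; Ebele 3/32; Morounke 3/32; Ngozi 3/32; Uzoma 1/4; Yetunde 3/16

Uzoma, as surviving spouse, takes 1/4.
The remaining 3/4 passes to Adaeze's descendants per stirpes.
The 3/4 is divided into 4 equal shares of 3/16 among Bankole, Ifeoma, Yetunde, Chidinma.
Bankole predeceased; the 3/16 allotted to Bankole's branch passes to Bankole's issue by representation.
The 3/16 is divided into 2 equal shares of 3/32 among Morounke, Ebele.
Morounke is living and takes 3/32.
Ebele is living and takes 3/32.
Ifeoma predeceased; the 3/16 allotted to Ifeoma's branch passes to Ifeoma's issue by representation.
The 3/16 is divided into 2 equal shares of 3/32 among Ngozi, Chukwudi.
Ngozi is living and takes 3/32.
Chukwudi is living and takes 3/32.
Yetunde is living and takes 3/16.
Chidinma is living and takes 3/16.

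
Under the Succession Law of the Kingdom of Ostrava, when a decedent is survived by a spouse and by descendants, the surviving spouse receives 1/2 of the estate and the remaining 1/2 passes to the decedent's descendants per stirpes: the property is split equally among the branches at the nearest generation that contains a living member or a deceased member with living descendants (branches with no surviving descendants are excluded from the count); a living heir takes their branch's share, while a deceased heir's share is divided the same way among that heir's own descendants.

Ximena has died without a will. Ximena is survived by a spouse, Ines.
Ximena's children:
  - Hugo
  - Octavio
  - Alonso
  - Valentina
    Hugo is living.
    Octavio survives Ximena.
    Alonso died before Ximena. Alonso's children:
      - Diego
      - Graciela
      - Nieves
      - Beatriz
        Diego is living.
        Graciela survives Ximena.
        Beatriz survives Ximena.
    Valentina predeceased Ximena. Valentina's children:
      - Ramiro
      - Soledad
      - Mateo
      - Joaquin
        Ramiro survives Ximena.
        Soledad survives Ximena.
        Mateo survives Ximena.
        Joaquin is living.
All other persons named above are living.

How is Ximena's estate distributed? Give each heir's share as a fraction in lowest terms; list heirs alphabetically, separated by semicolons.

Ines, as surviving spouse, takes 1/2.
The remaining 1/2 passes to Ximena's descendants per stirpes.
The 1/2 is divided into 4 equal shares of 1/8 among Hugo, Octavio, Alonso, Valentina.
Hugo is living and takes 1/8.
Octavio is living and takes 1/8.
Alonso predeceased; the 1/8 allotted to Alonso's branch passes to Alonso's issue by representation.
The 1/8 is divided into 4 equal shares of 1/32 among Diego, Graciela, Nieves, Beatriz.
Diego is living and takes 1/32.
Graciela is living and takes 1/32.
Nieves is living and takes 1/32.
Beatriz is living and takes 1/32.
Valentina predeceased; the 1/8 allotted to Valentina's branch passes to Valentina's issue by representation.
The 1/8 is divided into 4 equal shares of 1/32 among Ramiro, Soledad, Mateo, Joaquin.
Ramiro is living and takes 1/32.
Soledad is living and takes 1/32.
Mateo is living and takes 1/32.
Joaquin is living and takes 1/32.

Beatriz 1/32; Diego 1/32; Graciela 1/32; Hugo 1/8; Ines 1/2; Joaquin 1/32; Mateo 1/32; Nieves 1/32; Octavio 1/8; Ramiro 1/32; Soledad 1/32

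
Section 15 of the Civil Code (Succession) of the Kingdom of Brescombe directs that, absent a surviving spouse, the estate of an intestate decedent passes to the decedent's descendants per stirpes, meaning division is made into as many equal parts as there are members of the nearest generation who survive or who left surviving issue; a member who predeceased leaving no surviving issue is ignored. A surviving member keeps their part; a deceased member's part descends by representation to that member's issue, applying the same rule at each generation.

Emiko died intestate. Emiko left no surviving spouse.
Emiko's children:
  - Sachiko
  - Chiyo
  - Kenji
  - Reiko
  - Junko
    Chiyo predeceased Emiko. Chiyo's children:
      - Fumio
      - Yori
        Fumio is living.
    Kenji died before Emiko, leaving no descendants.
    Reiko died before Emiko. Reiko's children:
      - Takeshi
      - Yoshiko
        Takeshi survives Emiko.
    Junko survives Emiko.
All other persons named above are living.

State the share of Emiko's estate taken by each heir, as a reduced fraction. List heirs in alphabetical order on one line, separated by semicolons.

There is no surviving spouse, so the entire estate passes to Emiko's descendants per stirpes.
Kenji left no surviving issue, so that branch lapses and is disregarded.
The estate is divided into 4 equal shares of 1/4 among Sachiko, Chiyo, Reiko, Junko.
Sachiko is living and takes 1/4.
Chiyo predeceased; the 1/4 allotted to Chiyo's branch passes to Chiyo's issue by representation.
The 1/4 is divided into 2 equal shares of 1/8 among Fumio, Yori.
Fumio is living and takes 1/8.
Yori is living and takes 1/8.
Reiko predeceased; the 1/4 allotted to Reiko's branch passes to Reiko's issue by representation.
The 1/4 is divided into 2 equal shares of 1/8 among Takeshi, Yoshiko.
Takeshi is living and takes 1/8.
Yoshiko is living and takes 1/8.
Junko is living and takes 1/4.

Fumio 1/8; Junko 1/4; Sachiko 1/4; Takeshi 1/8; Yori 1/8; Yoshiko 1/8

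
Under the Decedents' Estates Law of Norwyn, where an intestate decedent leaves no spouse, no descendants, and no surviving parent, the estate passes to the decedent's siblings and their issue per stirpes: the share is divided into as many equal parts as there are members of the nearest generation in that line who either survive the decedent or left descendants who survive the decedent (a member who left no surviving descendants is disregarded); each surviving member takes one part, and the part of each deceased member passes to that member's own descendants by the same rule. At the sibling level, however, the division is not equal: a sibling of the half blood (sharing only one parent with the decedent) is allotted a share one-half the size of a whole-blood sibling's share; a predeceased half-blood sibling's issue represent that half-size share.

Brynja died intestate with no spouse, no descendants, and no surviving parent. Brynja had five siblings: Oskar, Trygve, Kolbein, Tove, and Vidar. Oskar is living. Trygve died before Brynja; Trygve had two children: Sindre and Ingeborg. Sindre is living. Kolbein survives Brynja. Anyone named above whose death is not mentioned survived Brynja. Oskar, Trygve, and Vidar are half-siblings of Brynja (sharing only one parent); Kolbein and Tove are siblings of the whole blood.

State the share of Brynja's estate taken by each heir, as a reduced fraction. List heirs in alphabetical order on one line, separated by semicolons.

No spouse, descendants, or parent survives, so the estate passes to Brynja's siblings per stirpes.
Half-blood siblings count for one-half the weight of whole-blood siblings at the initial division.
Dividing 1 in proportion to weights (total weight 7/2): Oskar (weight 1/2) → 1/7; Trygve (weight 1/2) → 1/7; Kolbein (weight 1) → 2/7; Tove (weight 1) → 2/7; Vidar (weight 1/2) → 1/7.
Oskar is living and takes 1/7.
Trygve predeceased; the 1/7 allotted to Trygve's branch passes to Trygve's issue by representation.
The 1/7 is divided into 2 equal shares of 1/14 among Sindre, Ingeborg.
Sindre is living and takes 1/14.
Ingeborg is living and takes 1/14.
Kolbein is living and takes 2/7.
Tove is living and takes 2/7.
Vidar is living and takes 1/7.

Ingeborg 1/14; Kolbein 2/7; Oskar 1/7; Sindre 1/14; Tove 2/7; Vidar 1/7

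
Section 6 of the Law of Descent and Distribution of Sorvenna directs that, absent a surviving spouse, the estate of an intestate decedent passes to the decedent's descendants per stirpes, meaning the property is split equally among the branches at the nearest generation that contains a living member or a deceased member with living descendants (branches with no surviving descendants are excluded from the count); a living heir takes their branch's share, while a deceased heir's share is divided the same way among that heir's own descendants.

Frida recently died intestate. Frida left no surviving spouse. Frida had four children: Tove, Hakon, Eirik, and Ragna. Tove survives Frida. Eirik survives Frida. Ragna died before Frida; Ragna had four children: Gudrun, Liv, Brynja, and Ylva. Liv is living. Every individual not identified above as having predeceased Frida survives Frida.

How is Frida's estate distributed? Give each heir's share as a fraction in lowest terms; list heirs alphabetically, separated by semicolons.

Brynja 1/16; Eirik 1/4; Gudrun 1/16; Hakon 1/4; Liv 1/16; Tove 1/4; Ylva 1/16

There is no surviving spouse, so the entire estate passes to Frida's descendants per stirpes.
The estate is divided into 4 equal shares of 1/4 among Tove, Hakon, Eirik, Ragna.
Tove is living and takes 1/4.
Hakon is living and takes 1/4.
Eirik is living and takes 1/4.
Ragna predeceased; the 1/4 allotted to Ragna's branch passes to Ragna's issue by representation.
The 1/4 is divided into 4 equal shares of 1/16 among Gudrun, Liv, Brynja, Ylva.
Gudrun is living and takes 1/16.
Liv is living and takes 1/16.
Brynja is living and takes 1/16.
Ylva is living and takes 1/16.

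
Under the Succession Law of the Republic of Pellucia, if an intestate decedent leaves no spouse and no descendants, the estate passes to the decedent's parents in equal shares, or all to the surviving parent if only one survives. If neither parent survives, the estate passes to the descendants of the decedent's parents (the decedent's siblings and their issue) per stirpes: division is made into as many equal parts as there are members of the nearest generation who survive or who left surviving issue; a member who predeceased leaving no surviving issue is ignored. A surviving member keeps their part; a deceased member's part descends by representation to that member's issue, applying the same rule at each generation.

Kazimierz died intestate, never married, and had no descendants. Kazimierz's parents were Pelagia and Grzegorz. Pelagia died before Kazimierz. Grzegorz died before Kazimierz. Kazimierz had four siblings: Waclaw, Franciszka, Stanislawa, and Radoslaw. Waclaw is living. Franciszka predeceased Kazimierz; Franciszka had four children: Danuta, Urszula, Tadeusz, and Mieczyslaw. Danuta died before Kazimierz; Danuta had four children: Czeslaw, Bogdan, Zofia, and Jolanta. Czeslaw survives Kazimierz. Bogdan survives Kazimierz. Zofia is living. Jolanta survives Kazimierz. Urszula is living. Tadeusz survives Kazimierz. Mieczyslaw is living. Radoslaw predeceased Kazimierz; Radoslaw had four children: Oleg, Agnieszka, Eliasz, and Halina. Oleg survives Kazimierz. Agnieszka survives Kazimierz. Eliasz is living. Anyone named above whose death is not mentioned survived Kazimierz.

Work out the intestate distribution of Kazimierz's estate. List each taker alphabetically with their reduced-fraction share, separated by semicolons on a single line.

Agnieszka 1/16; Bogdan 1/64; Czeslaw 1/64; Eliasz 1/16; Halina 1/16; Jolanta 1/64; Mieczyslaw 1/16; Oleg 1/16; Stanislawa 1/4; Tadeusz 1/16; Urszula 1/16; Waclaw 1/4; Zofia 1/64

Neither parent survives and there are no descendants, so the estate passes to Kazimierz's siblings and their issue per stirpes.
The estate is divided into 4 equal shares of 1/4 among Waclaw, Franciszka, Stanislawa, Radoslaw.
Waclaw is living and takes 1/4.
Franciszka predeceased; the 1/4 allotted to Franciszka's branch passes to Franciszka's issue by representation.
The 1/4 is divided into 4 equal shares of 1/16 among Danuta, Urszula, Tadeusz, Mieczyslaw.
Danuta predeceased; the 1/16 allotted to Danuta's branch passes to Danuta's issue by representation.
The 1/16 is divided into 4 equal shares of 1/64 among Czeslaw, Bogdan, Zofia, Jolanta.
Czeslaw is living and takes 1/64.
Bogdan is living and takes 1/64.
Zofia is living and takes 1/64.
Jolanta is living and takes 1/64.
Urszula is living and takes 1/16.
Tadeusz is living and takes 1/16.
Mieczyslaw is living and takes 1/16.
Stanislawa is living and takes 1/4.
Radoslaw predeceased; the 1/4 allotted to Radoslaw's branch passes to Radoslaw's issue by representation.
The 1/4 is divided into 4 equal shares of 1/16 among Oleg, Agnieszka, Eliasz, Halina.
Oleg is living and takes 1/16.
Agnieszka is living and takes 1/16.
Eliasz is living and takes 1/16.
Halina is living and takes 1/16.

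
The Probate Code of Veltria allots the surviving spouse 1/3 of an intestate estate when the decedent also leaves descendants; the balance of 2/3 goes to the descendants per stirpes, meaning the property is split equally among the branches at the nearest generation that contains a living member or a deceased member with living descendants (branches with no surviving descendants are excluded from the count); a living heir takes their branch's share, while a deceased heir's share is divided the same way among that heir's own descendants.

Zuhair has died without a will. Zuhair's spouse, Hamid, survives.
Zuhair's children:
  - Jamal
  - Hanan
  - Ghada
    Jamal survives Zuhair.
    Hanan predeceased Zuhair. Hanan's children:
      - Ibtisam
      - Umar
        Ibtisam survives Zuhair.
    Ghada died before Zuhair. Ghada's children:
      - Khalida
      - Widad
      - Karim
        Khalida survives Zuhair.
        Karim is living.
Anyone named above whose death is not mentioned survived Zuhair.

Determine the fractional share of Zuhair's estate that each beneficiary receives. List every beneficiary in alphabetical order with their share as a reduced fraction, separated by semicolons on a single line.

Hamid, as surviving spouse, takes 1/3.
The remaining 2/3 passes to Zuhair's descendants per stirpes.
The 2/3 is divided into 3 equal shares of 2/9 among Jamal, Hanan, Ghada.
Jamal is living and takes 2/9.
Hanan predeceased; the 2/9 allotted to Hanan's branch passes to Hanan's issue by representation.
The 2/9 is divided into 2 equal shares of 1/9 among Ibtisam, Umar.
Ibtisam is living and takes 1/9.
Umar is living and takes 1/9.
Ghada predeceased; the 2/9 allotted to Ghada's branch passes to Ghada's issue by representation.
The 2/9 is divided into 3 equal shares of 2/27 among Khalida, Widad, Karim.
Khalida is living and takes 2/27.
Widad is living and takes 2/27.
Karim is living and takes 2/27.

Hamid 1/3; Ibtisam 1/9; Jamal 2/9; Karim 2/27; Khalida 2/27; Umar 1/9; Widad 2/27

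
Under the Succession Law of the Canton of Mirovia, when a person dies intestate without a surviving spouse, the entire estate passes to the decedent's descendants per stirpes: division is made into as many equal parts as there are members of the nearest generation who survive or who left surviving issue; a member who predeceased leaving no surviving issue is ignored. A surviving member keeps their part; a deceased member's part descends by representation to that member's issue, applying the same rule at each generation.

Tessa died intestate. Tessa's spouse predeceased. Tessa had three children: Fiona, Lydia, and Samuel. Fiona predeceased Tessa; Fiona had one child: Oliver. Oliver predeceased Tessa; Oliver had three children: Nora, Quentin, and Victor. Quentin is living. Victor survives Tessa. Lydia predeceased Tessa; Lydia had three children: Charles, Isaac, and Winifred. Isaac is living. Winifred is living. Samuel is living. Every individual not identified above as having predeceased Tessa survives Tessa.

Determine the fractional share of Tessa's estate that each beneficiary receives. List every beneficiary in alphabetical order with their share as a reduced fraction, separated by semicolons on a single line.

Charles 1/9; Isaac 1/9; Nora 1/9; Quentin 1/9; Samuel 1/3; Victor 1/9; Winifred 1/9

There is no surviving spouse, so the entire estate passes to Tessa's descendants per stirpes.
The estate is divided into 3 equal shares of 1/3 among Fiona, Lydia, Samuel.
Fiona predeceased; the 1/3 allotted to Fiona's branch passes to Fiona's issue by representation.
Oliver's line is the sole branch at this level, so the full 1/3 passes to Oliver's issue by representation.
The 1/3 is divided into 3 equal shares of 1/9 among Nora, Quentin, Victor.
Nora is living and takes 1/9.
Quentin is living and takes 1/9.
Victor is living and takes 1/9.
Lydia predeceased; the 1/3 allotted to Lydia's branch passes to Lydia's issue by representation.
The 1/3 is divided into 3 equal shares of 1/9 among Charles, Isaac, Winifred.
Charles is living and takes 1/9.
Isaac is living and takes 1/9.
Winifred is living and takes 1/9.
Samuel is living and takes 1/3.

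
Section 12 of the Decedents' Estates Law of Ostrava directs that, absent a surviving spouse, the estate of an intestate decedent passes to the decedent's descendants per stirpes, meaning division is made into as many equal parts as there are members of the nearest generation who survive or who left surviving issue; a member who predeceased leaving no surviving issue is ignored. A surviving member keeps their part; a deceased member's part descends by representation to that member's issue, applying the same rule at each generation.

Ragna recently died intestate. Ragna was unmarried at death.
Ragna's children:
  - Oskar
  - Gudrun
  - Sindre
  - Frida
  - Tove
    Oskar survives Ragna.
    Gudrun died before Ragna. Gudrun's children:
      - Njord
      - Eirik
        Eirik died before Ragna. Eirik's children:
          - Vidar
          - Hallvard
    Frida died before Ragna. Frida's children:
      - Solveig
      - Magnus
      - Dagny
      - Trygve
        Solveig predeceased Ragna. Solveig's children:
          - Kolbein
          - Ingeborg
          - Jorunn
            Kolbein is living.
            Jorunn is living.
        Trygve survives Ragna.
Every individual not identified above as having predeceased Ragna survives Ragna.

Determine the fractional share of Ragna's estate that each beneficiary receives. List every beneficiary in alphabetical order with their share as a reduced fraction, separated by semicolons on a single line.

Dagny 1/20; Hallvard 1/20; Ingeborg 1/60; Jorunn 1/60; Kolbein 1/60; Magnus 1/20; Njord 1/10; Oskar 1/5; Sindre 1/5; Tove 1/5; Trygve 1/20; Vidar 1/20

There is no surviving spouse, so the entire estate passes to Ragna's descendants per stirpes.
The estate is divided into 5 equal shares of 1/5 among Oskar, Gudrun, Sindre, Frida, Tove.
Oskar is living and takes 1/5.
Gudrun predeceased; the 1/5 allotted to Gudrun's branch passes to Gudrun's issue by representation.
The 1/5 is divided into 2 equal shares of 1/10 among Njord, Eirik.
Njord is living and takes 1/10.
Eirik predeceased; the 1/10 allotted to Eirik's branch passes to Eirik's issue by representation.
The 1/10 is divided into 2 equal shares of 1/20 among Vidar, Hallvard.
Vidar is living and takes 1/20.
Hallvard is living and takes 1/20.
Sindre is living and takes 1/5.
Frida predeceased; the 1/5 allotted to Frida's branch passes to Frida's issue by representation.
The 1/5 is divided into 4 equal shares of 1/20 among Solveig, Magnus, Dagny, Trygve.
Solveig predeceased; the 1/20 allotted to Solveig's branch passes to Solveig's issue by representation.
The 1/20 is divided into 3 equal shares of 1/60 among Kolbein, Ingeborg, Jorunn.
Kolbein is living and takes 1/60.
Ingeborg is living and takes 1/60.
Jorunn is living and takes 1/60.
Magnus is living and takes 1/20.
Dagny is living and takes 1/20.
Trygve is living and takes 1/20.
Tove is living and takes 1/5.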